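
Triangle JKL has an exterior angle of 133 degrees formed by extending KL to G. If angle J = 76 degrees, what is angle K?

By the exterior angle theorem: exterior angle = sum of remote interior angles.
133 = 76 + angle K
angle K = 133 - 76 = 57 degrees

57 degrees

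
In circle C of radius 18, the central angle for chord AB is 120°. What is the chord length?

Chord length = 2r sin(θ/2)
= 2 × 18 × sin(120°/2)
= 2 × 18 × sin(60°)
= 18*sqrt(3)

18*sqrt(3)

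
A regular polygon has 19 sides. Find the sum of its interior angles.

The sum of interior angles of an n-sided polygon is (n - 2) * 180.
For n = 19: (19 - 2) * 180 = 17 * 180 = 3060 degrees.

3060 degrees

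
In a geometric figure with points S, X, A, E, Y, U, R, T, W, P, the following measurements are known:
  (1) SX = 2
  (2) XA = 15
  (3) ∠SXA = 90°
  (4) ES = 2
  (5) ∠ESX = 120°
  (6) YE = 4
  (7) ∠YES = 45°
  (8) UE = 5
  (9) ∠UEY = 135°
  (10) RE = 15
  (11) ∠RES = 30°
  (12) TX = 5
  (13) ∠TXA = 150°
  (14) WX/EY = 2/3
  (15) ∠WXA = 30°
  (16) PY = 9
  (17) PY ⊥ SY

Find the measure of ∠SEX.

Step 1: By the law of cosines on triangle ESX: EX² = 2² + 2² − 2·2·2·cos(120°) = 12, so EX = 2·√3.
Step 2: By the inverse law of cosines on triangle SEX: cos(∠SEX) = (2² + (2·√3)² − 2²) / (2·2·2·√3) = 12/13.86 = 0.866, so ∠SEX = 30°.

Therefore, the measure of angle ∠SEX = 30°.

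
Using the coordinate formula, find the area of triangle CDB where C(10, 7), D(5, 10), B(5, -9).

Shoelace: Area = (1/2)|10(10--9) + 5(-9-7) + 5(7-10)| = (1/2)(95) = 95/2

95/2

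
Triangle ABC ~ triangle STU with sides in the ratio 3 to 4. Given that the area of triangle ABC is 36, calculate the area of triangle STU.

For similar figures, the area ratio equals the square of the side ratio.
Side ratio (ABC to STU) = 3:4, so area ratio = 3^2:4^2 = 9:16.
If the area of ABC is 36, then the area of STU = 36 * (16/9) = 64.

64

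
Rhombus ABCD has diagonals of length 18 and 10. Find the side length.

The diagonals of a rhombus bisect each other at right angles.
Half-diagonals: 18/2 = 9 and 10/2 = 5
side = sqrt(9^2 + 5^2)
side = sqrt(81 + 25)
side = sqrt(106)

sqrt(106)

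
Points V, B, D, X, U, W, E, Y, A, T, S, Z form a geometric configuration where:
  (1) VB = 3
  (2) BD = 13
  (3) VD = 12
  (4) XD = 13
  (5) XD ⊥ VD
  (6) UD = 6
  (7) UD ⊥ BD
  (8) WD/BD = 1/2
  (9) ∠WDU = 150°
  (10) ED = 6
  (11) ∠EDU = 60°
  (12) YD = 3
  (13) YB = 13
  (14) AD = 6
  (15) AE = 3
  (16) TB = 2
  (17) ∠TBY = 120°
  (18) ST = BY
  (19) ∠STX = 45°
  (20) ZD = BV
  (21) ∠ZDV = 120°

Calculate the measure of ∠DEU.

Step 1: By the law of cosines on triangle EDU: EU² = 6² + 6² − 2·6·6·cos(60°) = 36, so EU = 6.
Step 2: By the inverse law of cosines on triangle DEU: cos(∠DEU) = (6² + 6² − 6²) / (2·6·6) = 36/72 = 0.5, so ∠DEU = 60°.

Therefore, the measure of angle ∠DEU = 60°.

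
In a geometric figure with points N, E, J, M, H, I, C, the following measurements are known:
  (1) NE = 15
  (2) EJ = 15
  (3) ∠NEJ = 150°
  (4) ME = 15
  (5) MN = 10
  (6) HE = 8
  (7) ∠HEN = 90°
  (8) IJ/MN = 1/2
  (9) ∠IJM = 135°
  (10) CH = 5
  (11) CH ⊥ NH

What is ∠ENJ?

Step 1: By the law of cosines on triangle NEJ: NJ² = 15² + 15² − 2·15·15·cos(150°) = 839.71, so NJ ≈ 28.98.
Step 2: By the inverse law of cosines on triangle ENJ: cos(∠ENJ) = (15² + 28.98² − 15²) / (2·15·28.98) = 839.71/869.33 = 0.9659, so ∠ENJ = 15°.

Therefore, the measure of angle ∠ENJ = 15°.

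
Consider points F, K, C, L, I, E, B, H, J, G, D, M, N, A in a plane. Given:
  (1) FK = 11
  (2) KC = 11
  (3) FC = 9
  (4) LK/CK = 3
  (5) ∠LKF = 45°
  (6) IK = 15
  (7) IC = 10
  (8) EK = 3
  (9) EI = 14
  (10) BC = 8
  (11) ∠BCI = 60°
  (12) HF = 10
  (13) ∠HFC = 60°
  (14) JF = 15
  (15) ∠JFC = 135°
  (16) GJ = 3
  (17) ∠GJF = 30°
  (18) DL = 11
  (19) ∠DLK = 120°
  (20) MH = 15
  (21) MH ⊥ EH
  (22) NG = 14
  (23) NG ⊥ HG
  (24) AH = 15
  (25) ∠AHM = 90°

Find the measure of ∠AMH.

Step 1: By the law of cosines on triangle MHA: MA² = 15² + 15² − 2·15·15·cos(90°) = 450, so MA = 15·√2.
Step 2: By the inverse law of cosines on triangle AMH: cos(∠AMH) = ((15·√2)² + 15² − 15²) / (2·15·√2·15) = 450/636.4 = 0.7071, so ∠AMH = 45°.

Therefore, the measure of angle ∠AMH = 45°.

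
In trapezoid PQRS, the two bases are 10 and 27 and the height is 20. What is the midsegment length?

midsegment = (10 + 27) / 2 = 37 / 2 = 37/2

37/2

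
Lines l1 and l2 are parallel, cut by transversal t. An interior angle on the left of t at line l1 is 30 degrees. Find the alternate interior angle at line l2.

Alternate interior angles lie on opposite sides of the transversal, between the parallel lines.
By the alternate interior angle theorem, they are equal: 30 degrees.

30 degrees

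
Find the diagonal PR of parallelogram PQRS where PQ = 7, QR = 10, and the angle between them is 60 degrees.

The diagonal of a parallelogram can be found by treating two adjacent sides and the diagonal as a triangle.
Applying the law of cosines with sides 7, 10 and included angle 60°:
d^2 = 49 + 100 - 140*cos(60°) = 79
d = sqrt(79)

sqrt(79)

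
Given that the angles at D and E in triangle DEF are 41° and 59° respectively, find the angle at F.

angle F = 180 - 41 - 59 = 80 degrees.

80 degrees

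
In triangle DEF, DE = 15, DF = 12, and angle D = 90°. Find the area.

Area = (1/2)(15)(12) sin(90°) = (1/2)(15)(12)(1) = 90

90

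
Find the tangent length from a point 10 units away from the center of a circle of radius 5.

tangent = √(d² - r²) = √(10² - 5²) = √(100 - 25) = √75 = 5*sqrt(3)

5*sqrt(3)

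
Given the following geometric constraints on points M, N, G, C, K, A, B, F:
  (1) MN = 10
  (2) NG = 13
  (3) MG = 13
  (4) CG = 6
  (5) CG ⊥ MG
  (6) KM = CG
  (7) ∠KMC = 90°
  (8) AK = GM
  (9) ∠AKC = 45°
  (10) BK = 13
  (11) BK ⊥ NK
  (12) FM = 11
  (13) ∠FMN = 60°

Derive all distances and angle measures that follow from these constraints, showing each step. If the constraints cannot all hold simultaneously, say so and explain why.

The constraints are consistent.

From the given relations:
  KM = CG = 6
  AK = GM = 13

Step 1: From MG = 13, GC = 6, and ∠MGC = 90°, by the law of cosines:
  MC² = MG² + GC² - 2·MG·GC·cos(90°) = 169 + 36 - 0 = 205
  MC ≈ 14.32

Step 2: From NM = 10, MF = 11, and ∠NMF = 60°, by the law of cosines:
  NF² = NM² + MF² - 2·NM·MF·cos(60°) = 100 + 121 - 110 = 111
  NF = √111

Step 3: From MG = 13, MN = 10, GN = 13, by the inverse law of cosines:
  cos(∠GMN) = (MG² + MN² - GN²) / (2·MG·MN)
  ∠GMN = 67.38°

Step 4: From NG = 13, NM = 10, GM = 13, by the inverse law of cosines:
  cos(∠GNM) = (NG² + NM² - GM²) / (2·NG·NM)
  ∠GNM = 67.38°

Step 5: From GM = 13, GN = 13, MN = 10, by the inverse law of cosines:
  cos(∠MGN) = (GM² + GN² - MN²) / (2·GM·GN)
  ∠MGN = 45.24°

Step 6: From CM = 14.32, MK = 6, and ∠CMK = 90°, by the law of cosines:
  CK² = CM² + MK² - 2·CM·MK·cos(90°) = 205 + 36 - 0 = 241
  CK ≈ 15.52

Step 7: From MC = 14.32, MG = 13, CG = 6, by the inverse law of cosines:
  cos(∠CMG) = (MC² + MG² - CG²) / (2·MC·MG)
  ∠CMG = 24.78°

Step 8: From NF = √111, NM = 10, FM = 11, by the inverse law of cosines:
  cos(∠FNM) = (NF² + NM² - FM²) / (2·NF·NM)
  ∠FNM = 64.72°

Step 9: From CG = 6, CM = 14.32, GM = 13, by the inverse law of cosines:
  cos(∠GCM) = (CG² + CM² - GM²) / (2·CG·CM)
  ∠GCM = 65.22°

Step 10: From FM = 11, FN = √111, MN = 10, by the inverse law of cosines:
  cos(∠MFN) = (FM² + FN² - MN²) / (2·FM·FN)
  ∠MFN = 55.28°

Step 11: From CK = 15.52, KA = 13, and ∠CKA = 45°, by the law of cosines:
  CA² = CK² + KA² - 2·CK·KA·cos(45°) = 241 + 169 - 285.4 = 124.6
  CA ≈ 11.16

Step 12: From CK = 15.52, CM = 14.32, KM = 6, by the inverse law of cosines:
  cos(∠KCM) = (CK² + CM² - KM²) / (2·CK·CM)
  ∠KCM = 22.74°

Step 13: From KC = 15.52, KM = 6, CM = 14.32, by the inverse law of cosines:
  cos(∠CKM) = (KC² + KM² - CM²) / (2·KC·KM)
  ∠CKM = 67.26°

Step 14: From CA = 11.16, CK = 15.52, AK = 13, by the inverse law of cosines:
  cos(∠ACK) = (CA² + CK² - AK²) / (2·CA·CK)
  ∠ACK = 55.44°

Step 15: From AC = 11.16, AK = 13, CK = 15.52, by the inverse law of cosines:
  cos(∠CAK) = (AC² + AK² - CK²) / (2·AC·AK)
  ∠CAK = 79.56°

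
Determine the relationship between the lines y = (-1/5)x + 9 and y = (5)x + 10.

Slope of line 1: m1 = -1/5
Slope of line 2: m2 = 5
Two lines are perpendicular when the product of their slopes is -1 (negative reciprocals).
m1 * m2 = (-1/5) * (5) = -1, confirming perpendicularity.

Perpendicular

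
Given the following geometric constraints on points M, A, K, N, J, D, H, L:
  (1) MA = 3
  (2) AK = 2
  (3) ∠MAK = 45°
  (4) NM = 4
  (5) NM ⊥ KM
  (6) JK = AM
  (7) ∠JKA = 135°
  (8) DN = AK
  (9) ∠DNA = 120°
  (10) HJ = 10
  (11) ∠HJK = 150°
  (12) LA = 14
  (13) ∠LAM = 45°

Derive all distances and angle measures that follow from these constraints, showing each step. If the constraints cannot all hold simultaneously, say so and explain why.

The constraints are consistent.

From the given relations:
  JK = AM = 3
  DN = AK = 2

Step 1: From MA = 3, AK = 2, and ∠MAK = 45°, by the law of cosines:
  MK² = MA² + AK² - 2·MA·AK·cos(45°) = 9 + 4 - 8.485 = 4.515
  MK ≈ 2.12

Step 2: From MA = 3, AL = 14, and ∠MAL = 45°, by the law of cosines:
  ML² = MA² + AL² - 2·MA·AL·cos(45°) = 9 + 196 - 59.4 = 145.6
  ML ≈ 12.07

Step 3: From AK = 2, KJ = 3, and ∠AKJ = 135°, by the law of cosines:
  AJ² = AK² + KJ² - 2·AK·KJ·cos(135°) = 4 + 9 + 8.485 = 21.49
  AJ ≈ 4.64

Step 4: From KJ = 3, JH = 10, and ∠KJH = 150°, by the law of cosines:
  KH² = KJ² + JH² - 2·KJ·JH·cos(150°) = 9 + 100 + 51.96 = 161
  KH ≈ 12.69

Step 5: From KM = 2.12, MN = 4, and ∠KMN = 90°, by the law of cosines:
  KN² = KM² + MN² - 2·KM·MN·cos(90°) = 4.515 + 16 - 0 = 20.51
  KN ≈ 4.53

Step 6: From MA = 3, MK = 2.12, AK = 2, by the inverse law of cosines:
  cos(∠AMK) = (MA² + MK² - AK²) / (2·MA·MK)
  ∠AMK = 41.73°

Step 7: From MA = 3, ML = 12.07, AL = 14, by the inverse law of cosines:
  cos(∠AML) = (MA² + ML² - AL²) / (2·MA·ML)
  ∠AML = 124.87°

Step 8: From AJ = 4.64, AK = 2, JK = 3, by the inverse law of cosines:
  cos(∠JAK) = (AJ² + AK² - JK²) / (2·AJ·AK)
  ∠JAK = 27.24°

Step 9: From KA = 2, KM = 2.12, AM = 3, by the inverse law of cosines:
  cos(∠AKM) = (KA² + KM² - AM²) / (2·KA·KM)
  ∠AKM = 93.27°

Step 10: From KH = 12.69, KJ = 3, HJ = 10, by the inverse law of cosines:
  cos(∠HKJ) = (KH² + KJ² - HJ²) / (2·KH·KJ)
  ∠HKJ = 23.21°

Step 11: From JA = 4.64, JK = 3, AK = 2, by the inverse law of cosines:
  cos(∠AJK) = (JA² + JK² - AK²) / (2·JA·JK)
  ∠AJK = 17.76°

Step 12: From HJ = 10, HK = 12.69, JK = 3, by the inverse law of cosines:
  cos(∠JHK) = (HJ² + HK² - JK²) / (2·HJ·HK)
  ∠JHK = 6.79°

Step 13: From LA = 14, LM = 12.07, AM = 3, by the inverse law of cosines:
  cos(∠ALM) = (LA² + LM² - AM²) / (2·LA·LM)
  ∠ALM = 10.13°

Step 14: From KM = 2.12, KN = 4.53, MN = 4, by the inverse law of cosines:
  cos(∠MKN) = (KM² + KN² - MN²) / (2·KM·KN)
  ∠MKN = 62.02°

Step 15: From NK = 4.53, NM = 4, KM = 2.12, by the inverse law of cosines:
  cos(∠KNM) = (NK² + NM² - KM²) / (2·NK·NM)
  ∠KNM = 27.98°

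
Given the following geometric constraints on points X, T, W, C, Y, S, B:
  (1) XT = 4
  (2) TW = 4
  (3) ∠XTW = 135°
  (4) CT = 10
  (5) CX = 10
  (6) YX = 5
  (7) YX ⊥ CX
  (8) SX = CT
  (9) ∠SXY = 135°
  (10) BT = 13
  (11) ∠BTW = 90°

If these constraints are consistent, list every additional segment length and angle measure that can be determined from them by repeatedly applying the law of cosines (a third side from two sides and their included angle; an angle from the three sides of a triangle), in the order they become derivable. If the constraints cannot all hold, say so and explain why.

The constraints are consistent. Derivable facts, in order:
After 1 step:
- CY = 5·√5
- WB = √185
- XW ≈ 7.39
- YS ≈ 13.99
- ∠CTX = 78.46°
- ∠CXT = 78.46°
- ∠TCX = 23.07°
After 2 steps:
- ∠BWT = 72.9°
- ∠CYX = 63.43°
- ∠SYX = 30.36°
- ∠TBW = 17.1°
- ∠TWX = 22.5°
- ∠TXW = 22.5°
- ∠XCY = 26.57°
- ∠XSY = 14.64°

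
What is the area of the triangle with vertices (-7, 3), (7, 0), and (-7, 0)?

The Shoelace formula computes the area from vertex coordinates by summing cross products.
For vertices (-7,3), (7,0), (-7,0):
Signed sum = -7*0 - 7*3 + 7*0 - -7*0 + -7*3 - -7*0
= -21 + 0 + -21 = -42
Area = (1/2)|-42| = 21.

21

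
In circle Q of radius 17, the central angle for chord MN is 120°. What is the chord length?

Chord = 2(17) sin(60°) = 17*sqrt(3)

17*sqrt(3)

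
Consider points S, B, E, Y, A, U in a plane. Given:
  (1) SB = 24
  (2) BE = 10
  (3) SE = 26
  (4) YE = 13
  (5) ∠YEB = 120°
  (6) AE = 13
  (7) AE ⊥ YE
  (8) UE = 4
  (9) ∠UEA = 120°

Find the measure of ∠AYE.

Step 1: By the law of cosines on triangle YEA: YA² = 13² + 13² − 2·13·13·cos(90°) = 338, so YA = 13·√2.
Step 2: By the inverse law of cosines on triangle AYE: cos(∠AYE) = ((13·√2)² + 13² − 13²) / (2·13·√2·13) = 338/478 = 0.7071, so ∠AYE = 45°.

Therefore, the measure of angle ∠AYE = 45°.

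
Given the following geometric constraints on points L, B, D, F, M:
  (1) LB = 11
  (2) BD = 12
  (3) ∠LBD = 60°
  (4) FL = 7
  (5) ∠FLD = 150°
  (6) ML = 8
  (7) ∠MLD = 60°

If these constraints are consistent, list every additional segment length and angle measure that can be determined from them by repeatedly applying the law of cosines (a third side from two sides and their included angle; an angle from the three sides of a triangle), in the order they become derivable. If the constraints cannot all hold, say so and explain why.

The constraints are consistent. Derivable facts, in order:
After 1 step:
- LD = √133
After 2 steps:
- DF ≈ 17.94
- DM ≈ 10.23
- ∠BDL = 55.69°
- ∠BLD = 64.31°
After 3 steps:
- ∠DFL = 18.75°
- ∠DML = 77.39°
- ∠FDL = 11.25°
- ∠LDM = 42.61°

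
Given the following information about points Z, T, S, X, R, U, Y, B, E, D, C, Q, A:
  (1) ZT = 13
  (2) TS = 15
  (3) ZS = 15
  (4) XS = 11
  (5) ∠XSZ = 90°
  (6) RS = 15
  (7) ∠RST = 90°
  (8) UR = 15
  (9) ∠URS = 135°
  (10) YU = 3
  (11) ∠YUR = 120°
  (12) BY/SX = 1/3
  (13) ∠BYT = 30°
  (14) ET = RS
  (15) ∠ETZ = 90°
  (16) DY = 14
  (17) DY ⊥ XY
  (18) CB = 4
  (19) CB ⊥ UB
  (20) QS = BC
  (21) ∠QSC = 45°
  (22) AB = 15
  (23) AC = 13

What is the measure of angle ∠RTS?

Step 1: By the law of cosines on triangle TSR: TR² = 15² + 15² − 2·15·15·cos(90°) = 450, so TR = 15·√2.
Step 2: By the inverse law of cosines on triangle RTS: cos(∠RTS) = ((15·√2)² + 15² − 15²) / (2·15·√2·15) = 450/636.4 = 0.7071, so ∠RTS = 45°.

Therefore, the measure of angle ∠RTS = 45°.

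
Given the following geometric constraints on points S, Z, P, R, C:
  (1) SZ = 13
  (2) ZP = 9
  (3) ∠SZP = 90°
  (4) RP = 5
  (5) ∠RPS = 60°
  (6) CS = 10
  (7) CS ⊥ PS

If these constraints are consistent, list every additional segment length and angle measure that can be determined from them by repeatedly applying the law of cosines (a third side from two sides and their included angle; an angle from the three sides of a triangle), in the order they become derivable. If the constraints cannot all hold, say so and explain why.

The constraints are consistent. Derivable facts, in order:
After 1 step:
- SP = 5·√10
After 2 steps:
- PC = 5·√14
- SR ≈ 14
- ∠PSZ = 34.7°
- ∠SPZ = 55.3°
After 3 steps:
- ∠CPS = 32.31°
- ∠PCS = 57.69°
- ∠PRS = 101.98°
- ∠PSR = 18.02°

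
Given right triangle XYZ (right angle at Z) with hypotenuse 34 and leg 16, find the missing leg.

By the Pythagorean theorem: YZ^2 = XY^2 - XZ^2
YZ^2 = 34^2 - 16^2 = 1156 - 256 = 900
YZ = sqrt(900) = 30

30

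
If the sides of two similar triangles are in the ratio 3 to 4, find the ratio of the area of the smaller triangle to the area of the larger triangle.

The ratio of areas of similar triangles equals the square of the side ratio.
Side ratio = 3:4
Area ratio = (3/4)^2 = 9/16 = 9:16

9:16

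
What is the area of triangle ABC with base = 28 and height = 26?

Area = (1/2) * base * height
Area = (1/2) * 28 * 26
Area = 364

364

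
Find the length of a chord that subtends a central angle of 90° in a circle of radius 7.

Chord = 2(7) sin(45°) = 7*sqrt(2)

7*sqrt(2)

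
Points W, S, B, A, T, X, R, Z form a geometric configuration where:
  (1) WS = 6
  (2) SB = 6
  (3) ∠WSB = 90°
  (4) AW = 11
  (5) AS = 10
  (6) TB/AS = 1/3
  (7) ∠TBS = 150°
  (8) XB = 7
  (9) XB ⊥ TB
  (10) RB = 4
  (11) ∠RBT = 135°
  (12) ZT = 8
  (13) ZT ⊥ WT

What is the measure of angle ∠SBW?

Step 1: By the law of cosines on triangle BSW: BW² = 6² + 6² − 2·6·6·cos(90°) = 72, so BW = 6·√2.
Step 2: By the inverse law of cosines on triangle SBW: cos(∠SBW) = (6² + (6·√2)² − 6²) / (2·6·6·√2) = 72/101.82 = 0.7071, so ∠SBW = 45°.

Therefore, the measure of angle ∠SBW = 45°.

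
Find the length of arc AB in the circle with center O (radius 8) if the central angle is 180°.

Arc length = 2π(8)(1/2) = 8*pi

8*pi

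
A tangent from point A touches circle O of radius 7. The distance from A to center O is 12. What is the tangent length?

The tangent, radius, and line from the external point to the center form a right triangle.
The right angle is where the tangent meets the radius.
By the Pythagorean theorem: tangent² + 7² = 12²
tangent² = 144 - 49 = 95
tangent = sqrt(95)

sqrt(95)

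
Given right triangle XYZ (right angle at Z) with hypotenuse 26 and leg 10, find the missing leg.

By the Pythagorean theorem: YZ^2 = XY^2 - XZ^2
YZ^2 = 26^2 - 10^2 = 676 - 100 = 576
YZ = sqrt(576) = 24

24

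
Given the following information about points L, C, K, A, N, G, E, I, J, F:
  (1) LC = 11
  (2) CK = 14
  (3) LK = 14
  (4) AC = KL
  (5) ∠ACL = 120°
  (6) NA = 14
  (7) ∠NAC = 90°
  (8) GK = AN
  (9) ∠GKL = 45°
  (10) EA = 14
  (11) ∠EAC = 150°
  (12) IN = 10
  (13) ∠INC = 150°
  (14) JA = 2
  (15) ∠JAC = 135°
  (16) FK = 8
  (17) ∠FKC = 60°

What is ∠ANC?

From the given relations: AC = KL = 14.
Step 1: By the law of cosines on triangle NAC: NC² = 14² + 14² − 2·14·14·cos(90°) = 392, so NC = 14·√2.
Step 2: By the inverse law of cosines on triangle ANC: cos(∠ANC) = (14² + (14·√2)² − 14²) / (2·14·14·√2) = 392/554.37 = 0.7071, so ∠ANC = 45°.

Therefore, the measure of angle ∠ANC = 45°.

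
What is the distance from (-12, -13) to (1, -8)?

The horizontal distance is |1 - -12| = 13 and the vertical distance is |-8 - -13| = 5.
By the Pythagorean theorem, d = sqrt(13^2 + 5^2) = sqrt(194).

sqrt(194)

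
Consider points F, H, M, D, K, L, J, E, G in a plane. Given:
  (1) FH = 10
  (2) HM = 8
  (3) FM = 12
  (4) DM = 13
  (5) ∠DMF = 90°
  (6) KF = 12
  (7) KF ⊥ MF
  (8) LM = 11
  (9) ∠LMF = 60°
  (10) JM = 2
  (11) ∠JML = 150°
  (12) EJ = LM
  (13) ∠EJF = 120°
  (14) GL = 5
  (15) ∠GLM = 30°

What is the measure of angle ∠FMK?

Step 1: By the law of cosines on triangle MFK: MK² = 12² + 12² − 2·12·12·cos(90°) = 288, so MK = 12·√2.
Step 2: By the inverse law of cosines on triangle FMK: cos(∠FMK) = (12² + (12·√2)² − 12²) / (2·12·12·√2) = 288/407.29 = 0.7071, so ∠FMK = 45°.

Therefore, the measure of angle ∠FMK = 45°.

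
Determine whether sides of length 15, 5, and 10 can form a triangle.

Check the triangle inequality: 5 + 10 = 15 ≤ 15.
Since the sum of two sides does not exceed the third, no triangle can be formed.

No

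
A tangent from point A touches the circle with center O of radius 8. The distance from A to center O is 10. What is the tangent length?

Let T be the point of tangency. Then OT ⊥ AT (radius ⊥ tangent).
In right triangle OTA: OA² = OT² + AT²
10² = 8² + AT²
AT² = 36, AT = 6

6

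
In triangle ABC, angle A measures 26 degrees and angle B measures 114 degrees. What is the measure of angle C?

angle C = 180 - 26 - 114 = 40 degrees.

40 degrees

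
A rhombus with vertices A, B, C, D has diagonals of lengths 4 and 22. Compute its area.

Area of a rhombus = (d1 * d2) / 2
Area = (4 * 22) / 2
Area = 88 / 2
Area = 44

44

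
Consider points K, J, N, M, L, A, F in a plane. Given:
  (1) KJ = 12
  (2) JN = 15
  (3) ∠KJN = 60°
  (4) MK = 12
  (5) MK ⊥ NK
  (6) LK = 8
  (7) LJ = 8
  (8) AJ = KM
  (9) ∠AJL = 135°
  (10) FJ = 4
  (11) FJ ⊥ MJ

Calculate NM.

Step 1: By the law of cosines on triangle NJK: NK² = 15² + 12² − 2·15·12·cos(60°) = 189, so NK = 3·√21.
Step 2: By the law of cosines on triangle NKM: NM² = (3·√21)² + 12² − 2·3·√21·12·cos(90°) = 333, so NM = 3·√37.

Therefore, the length of NM = 3·√37.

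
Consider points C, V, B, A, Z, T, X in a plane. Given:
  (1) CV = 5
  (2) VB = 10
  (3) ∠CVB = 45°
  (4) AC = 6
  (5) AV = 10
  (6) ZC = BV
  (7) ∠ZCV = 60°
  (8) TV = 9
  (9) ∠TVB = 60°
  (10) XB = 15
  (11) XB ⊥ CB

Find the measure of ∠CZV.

From the given relations: ZC = BV = 10.
Step 1: By the law of cosines on triangle ZCV: ZV² = 10² + 5² − 2·10·5·cos(60°) = 75, so ZV = 5·√3.
Step 2: By the inverse law of cosines on triangle CZV: cos(∠CZV) = (10² + (5·√3)² − 5²) / (2·10·5·√3) = 150/173.21 = 0.866, so ∠CZV = 30°.

Therefore, the measure of angle ∠CZV = 30°.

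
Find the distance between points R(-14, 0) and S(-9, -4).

The horizontal distance is |-9 - -14| = 5 and the vertical distance is |-4 - 0| = 4.
By the Pythagorean theorem, d = sqrt(5^2 + 4^2) = sqrt(41).

sqrt(41)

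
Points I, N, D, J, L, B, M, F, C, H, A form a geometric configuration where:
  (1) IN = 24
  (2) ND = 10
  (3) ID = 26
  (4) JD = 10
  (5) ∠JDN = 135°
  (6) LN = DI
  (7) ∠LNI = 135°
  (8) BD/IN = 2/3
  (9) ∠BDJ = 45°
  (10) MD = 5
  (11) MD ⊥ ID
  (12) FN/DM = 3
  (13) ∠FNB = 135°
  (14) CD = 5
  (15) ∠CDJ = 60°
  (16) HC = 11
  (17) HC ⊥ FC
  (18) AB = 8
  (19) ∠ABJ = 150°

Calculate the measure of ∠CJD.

Step 1: By the law of cosines on triangle JDC: JC² = 10² + 5² − 2·10·5·cos(60°) = 75, so JC = 5·√3.
Step 2: By the inverse law of cosines on triangle CJD: cos(∠CJD) = ((5·√3)² + 10² − 5²) / (2·5·√3·10) = 150/173.21 = 0.866, so ∠CJD = 30°.

Therefore, the measure of angle ∠CJD = 30°.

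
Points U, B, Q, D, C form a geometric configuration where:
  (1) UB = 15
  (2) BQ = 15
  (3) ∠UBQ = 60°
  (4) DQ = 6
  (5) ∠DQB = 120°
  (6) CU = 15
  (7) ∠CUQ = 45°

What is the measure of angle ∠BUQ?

Step 1: By the law of cosines on triangle UBQ: UQ² = 15² + 15² − 2·15·15·cos(60°) = 225, so UQ = 15.
Step 2: By the inverse law of cosines on triangle BUQ: cos(∠BUQ) = (15² + 15² − 15²) / (2·15·15) = 225/450 = 0.5, so ∠BUQ = 60°.

Therefore, the measure of angle ∠BUQ = 60°.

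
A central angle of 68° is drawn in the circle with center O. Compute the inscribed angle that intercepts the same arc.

Inscribed angle = 68° / 2 = 34° (inscribed angle theorem).

34°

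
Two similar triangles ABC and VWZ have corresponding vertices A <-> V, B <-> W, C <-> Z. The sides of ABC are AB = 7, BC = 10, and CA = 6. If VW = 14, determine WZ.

Similar triangles have proportional sides. Setting up the proportion:
VW / AB = WZ / BC
14 / 7 = WZ / 10
WZ = 10 * 14 / 7 = 20.

20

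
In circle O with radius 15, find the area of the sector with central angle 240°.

Sector area = πr² × θ/360
= π × 15² × 2/3
= π × 225 × 2/3
= 150*pi

150*pi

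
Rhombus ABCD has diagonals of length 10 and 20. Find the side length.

Half-diagonals are 5 and 10. side = sqrt(5^2 + 10^2) = sqrt(125) = 5*sqrt(5)

5*sqrt(5)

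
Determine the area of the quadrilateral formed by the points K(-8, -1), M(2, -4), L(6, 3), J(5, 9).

Shoelace: sum of cross terms = 170, Area = (1/2)|170| = 85

85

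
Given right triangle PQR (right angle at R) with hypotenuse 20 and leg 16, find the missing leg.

By the Pythagorean theorem: QR^2 = PQ^2 - PR^2
QR^2 = 20^2 - 16^2 = 400 - 256 = 144
QR = sqrt(144) = 12

12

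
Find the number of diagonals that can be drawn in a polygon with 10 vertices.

Each of the 10 vertices connects to 7 non-adjacent vertices via diagonals.
Total connections = 10 × 7 = 70, but each diagonal is counted twice.
Number of diagonals = 70 / 2 = 35.

35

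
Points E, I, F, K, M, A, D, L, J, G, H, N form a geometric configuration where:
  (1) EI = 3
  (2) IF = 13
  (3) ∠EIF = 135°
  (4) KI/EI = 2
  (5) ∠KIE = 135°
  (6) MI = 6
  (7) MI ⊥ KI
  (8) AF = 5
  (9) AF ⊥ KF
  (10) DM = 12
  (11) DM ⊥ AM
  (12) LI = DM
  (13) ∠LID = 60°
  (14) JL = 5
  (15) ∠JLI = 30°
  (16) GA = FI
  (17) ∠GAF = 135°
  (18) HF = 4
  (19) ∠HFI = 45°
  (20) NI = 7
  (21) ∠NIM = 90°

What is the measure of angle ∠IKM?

From the given relations: KI = 2·EI = 2·3 = 6.
Step 1: By the law of cosines on triangle KIM: KM² = 6² + 6² − 2·6·6·cos(90°) = 72, so KM = 6·√2.
Step 2: By the inverse law of cosines on triangle IKM: cos(∠IKM) = (6² + (6·√2)² − 6²) / (2·6·6·√2) = 72/101.82 = 0.7071, so ∠IKM = 45°.

Therefore, the measure of angle ∠IKM = 45°.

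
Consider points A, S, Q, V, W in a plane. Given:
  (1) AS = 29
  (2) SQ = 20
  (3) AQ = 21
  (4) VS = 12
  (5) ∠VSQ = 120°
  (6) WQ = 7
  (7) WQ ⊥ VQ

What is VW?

Step 1: By the law of cosines on triangle VSQ: VQ² = 12² + 20² − 2·12·20·cos(120°) = 784, so VQ = 28.
Step 2: By the law of cosines on triangle VQW: VW² = 28² + 7² − 2·28·7·cos(90°) = 833, so VW = 7·√17.

Therefore, the length of VW = 7·√17.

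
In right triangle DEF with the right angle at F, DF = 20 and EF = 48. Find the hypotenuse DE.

By the Pythagorean theorem: DE^2 = DF^2 + EF^2
DE^2 = 20^2 + 48^2 = 400 + 2304 = 2704
DE = sqrt(2704) = 52

52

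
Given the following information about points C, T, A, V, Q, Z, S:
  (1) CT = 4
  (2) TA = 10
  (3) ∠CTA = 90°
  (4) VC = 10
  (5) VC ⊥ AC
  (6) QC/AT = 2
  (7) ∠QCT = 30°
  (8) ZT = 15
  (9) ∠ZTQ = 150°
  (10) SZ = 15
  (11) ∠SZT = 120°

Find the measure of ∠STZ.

Step 1: By the law of cosines on triangle TZS: TS² = 15² + 15² − 2·15·15·cos(120°) = 675, so TS = 15·√3.
Step 2: By the inverse law of cosines on triangle STZ: cos(∠STZ) = ((15·√3)² + 15² − 15²) / (2·15·√3·15) = 675/779.42 = 0.866, so ∠STZ = 30°.

Therefore, the measure of angle ∠STZ = 30°.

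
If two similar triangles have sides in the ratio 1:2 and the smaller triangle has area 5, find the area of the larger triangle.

The ratio of areas of similar triangles = (side ratio)^2.
Side ratio = 1:2, so area ratio = 1:4.
Area of the larger triangle / Area of the smaller triangle = 4/1
Area of the larger triangle = 5 * 4/1 = 20

20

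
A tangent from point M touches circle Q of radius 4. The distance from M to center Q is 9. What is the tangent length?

Let T be the point of tangency. Then QT ⊥ MT (radius ⊥ tangent).
In right triangle QTM: QM² = QT² + MT²
9² = 4² + MT²
MT² = 65, MT = sqrt(65)

sqrt(65)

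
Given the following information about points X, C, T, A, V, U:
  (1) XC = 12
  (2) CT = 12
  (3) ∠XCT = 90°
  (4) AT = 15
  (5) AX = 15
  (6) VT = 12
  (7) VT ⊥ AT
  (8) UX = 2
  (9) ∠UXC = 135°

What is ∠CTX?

Step 1: By the law of cosines on triangle TCX: TX² = 12² + 12² − 2·12·12·cos(90°) = 288, so TX = 12·√2.
Step 2: By the inverse law of cosines on triangle CTX: cos(∠CTX) = (12² + (12·√2)² − 12²) / (2·12·12·√2) = 288/407.29 = 0.7071, so ∠CTX = 45°.

Therefore, the measure of angle ∠CTX = 45°.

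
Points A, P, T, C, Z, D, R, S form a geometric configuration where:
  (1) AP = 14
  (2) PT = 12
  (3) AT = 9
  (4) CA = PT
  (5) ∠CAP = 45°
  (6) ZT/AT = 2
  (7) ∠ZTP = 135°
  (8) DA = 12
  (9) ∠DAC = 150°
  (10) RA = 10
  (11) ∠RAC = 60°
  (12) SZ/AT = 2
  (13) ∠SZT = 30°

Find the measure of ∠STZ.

From the given relations: ZT = 2·AT = 2·9 = 18; SZ = 2·AT = 2·9 = 18.
Step 1: By the law of cosines on triangle TZS: TS² = 18² + 18² − 2·18·18·cos(30°) = 86.82, so TS ≈ 9.32.
Step 2: By the inverse law of cosines on triangle STZ: cos(∠STZ) = (9.32² + 18² − 18²) / (2·9.32·18) = 86.82/335.43 = 0.2588, so ∠STZ = 75°.

Therefore, the measure of angle ∠STZ = 75°.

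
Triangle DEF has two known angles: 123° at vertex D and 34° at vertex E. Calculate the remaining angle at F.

angle F = 180 - 123 - 34 = 23 degrees.

23 degrees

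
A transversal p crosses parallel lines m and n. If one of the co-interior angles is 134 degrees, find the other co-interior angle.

Co-interior angles (same-side interior) formed by parallel lines and a transversal are supplementary (sum to 180 degrees).
The given angle is 134 degrees.
The co-interior angle = 180 - 134 = 46 degrees.

46 degrees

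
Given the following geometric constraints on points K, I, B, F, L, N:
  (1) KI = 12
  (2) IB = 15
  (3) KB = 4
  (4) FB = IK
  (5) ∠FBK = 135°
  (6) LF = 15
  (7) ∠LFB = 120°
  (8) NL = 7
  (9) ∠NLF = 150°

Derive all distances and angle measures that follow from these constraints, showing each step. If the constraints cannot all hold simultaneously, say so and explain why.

The constraints are consistent.

From the given relations:
  FB = IK = 12

Step 1: From KB = 4, BF = 12, and ∠KBF = 135°, by the law of cosines:
  KF² = KB² + BF² - 2·KB·BF·cos(135°) = 16 + 144 + 67.88 = 227.9
  KF ≈ 15.1

Step 2: From BF = 12, FL = 15, and ∠BFL = 120°, by the law of cosines:
  BL² = BF² + FL² - 2·BF·FL·cos(120°) = 144 + 225 + 180 = 549
  BL = 3·√61

Step 3: From FL = 15, LN = 7, and ∠FLN = 150°, by the law of cosines:
  FN² = FL² + LN² - 2·FL·LN·cos(150°) = 225 + 49 + 181.9 = 455.9
  FN ≈ 21.35

Step 4: From KB = 4, KI = 12, BI = 15, by the inverse law of cosines:
  cos(∠BKI) = (KB² + KI² - BI²) / (2·KB·KI)
  ∠BKI = 132.62°

Step 5: From IB = 15, IK = 12, BK = 4, by the inverse law of cosines:
  cos(∠BIK) = (IB² + IK² - BK²) / (2·IB·IK)
  ∠BIK = 11.32°

Step 6: From BI = 15, BK = 4, IK = 12, by the inverse law of cosines:
  cos(∠IBK) = (BI² + BK² - IK²) / (2·BI·BK)
  ∠IBK = 36.07°

Step 7: From KB = 4, KF = 15.1, BF = 12, by the inverse law of cosines:
  cos(∠BKF) = (KB² + KF² - BF²) / (2·KB·KF)
  ∠BKF = 34.2°

Step 8: From BF = 12, BL = 3·√61, FL = 15, by the inverse law of cosines:
  cos(∠FBL) = (BF² + BL² - FL²) / (2·BF·BL)
  ∠FBL = 33.67°

Step 9: From FB = 12, FK = 15.1, BK = 4, by the inverse law of cosines:
  cos(∠BFK) = (FB² + FK² - BK²) / (2·FB·FK)
  ∠BFK = 10.8°

Step 10: From FL = 15, FN = 21.35, LN = 7, by the inverse law of cosines:
  cos(∠LFN) = (FL² + FN² - LN²) / (2·FL·FN)
  ∠LFN = 9.43°

Step 11: From LB = 3·√61, LF = 15, BF = 12, by the inverse law of cosines:
  cos(∠BLF) = (LB² + LF² - BF²) / (2·LB·LF)
  ∠BLF = 26.33°

Step 12: From NF = 21.35, NL = 7, FL = 15, by the inverse law of cosines:
  cos(∠FNL) = (NF² + NL² - FL²) / (2·NF·NL)
  ∠FNL = 20.57°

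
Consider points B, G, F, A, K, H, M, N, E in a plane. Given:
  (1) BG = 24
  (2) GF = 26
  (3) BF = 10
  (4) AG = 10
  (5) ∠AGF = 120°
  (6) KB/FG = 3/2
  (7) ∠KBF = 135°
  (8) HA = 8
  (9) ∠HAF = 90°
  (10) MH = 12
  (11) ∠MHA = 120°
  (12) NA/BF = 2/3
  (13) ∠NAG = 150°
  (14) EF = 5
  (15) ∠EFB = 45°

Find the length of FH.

Step 1: By the law of cosines on triangle FGA: FA² = 26² + 10² − 2·26·10·cos(120°) = 1036, so FA ≈ 32.19.
Step 2: By the law of cosines on triangle FAH: FH² = 32.19² + 8² − 2·32.19·8·cos(90°) = 1100, so FH = 10·√11.

Therefore, the length of FH = 10·√11.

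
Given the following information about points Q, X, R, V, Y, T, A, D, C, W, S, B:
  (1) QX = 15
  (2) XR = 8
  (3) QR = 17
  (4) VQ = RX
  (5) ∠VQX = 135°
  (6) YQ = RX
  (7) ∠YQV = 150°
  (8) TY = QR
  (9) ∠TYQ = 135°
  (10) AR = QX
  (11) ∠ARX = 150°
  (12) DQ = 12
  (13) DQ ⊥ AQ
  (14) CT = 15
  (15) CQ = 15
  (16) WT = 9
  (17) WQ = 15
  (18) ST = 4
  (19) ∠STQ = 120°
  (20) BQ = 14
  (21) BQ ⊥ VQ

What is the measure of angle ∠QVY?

From the given relations: VQ = RX = 8; YQ = RX = 8.
Step 1: By the law of cosines on triangle VQY: VY² = 8² + 8² − 2·8·8·cos(150°) = 238.85, so VY ≈ 15.45.
Step 2: By the inverse law of cosines on triangle QVY: cos(∠QVY) = (8² + 15.45² − 8²) / (2·8·15.45) = 238.85/247.28 = 0.9659, so ∠QVY = 15°.

Therefore, the measure of angle ∠QVY = 15°.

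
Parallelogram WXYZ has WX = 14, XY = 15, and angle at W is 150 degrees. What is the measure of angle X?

Consecutive angles are supplementary: angle X = 180 - 150 = 30 degrees.

30 degrees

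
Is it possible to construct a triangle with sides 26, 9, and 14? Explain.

Check the triangle inequality: 9 + 14 = 23 ≤ 26.
Since the sum of two sides does not exceed the third, no triangle can be formed.

No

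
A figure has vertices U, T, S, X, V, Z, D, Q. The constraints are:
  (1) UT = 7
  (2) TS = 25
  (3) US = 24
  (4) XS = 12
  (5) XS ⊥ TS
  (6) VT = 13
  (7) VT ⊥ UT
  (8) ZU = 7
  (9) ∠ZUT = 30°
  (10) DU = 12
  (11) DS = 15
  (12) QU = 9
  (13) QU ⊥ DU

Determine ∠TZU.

Step 1: By the law of cosines on triangle ZUT: ZT² = 7² + 7² − 2·7·7·cos(30°) = 13.13, so ZT ≈ 3.62.
Step 2: By the inverse law of cosines on triangle TZU: cos(∠TZU) = (3.62² + 7² − 7²) / (2·3.62·7) = 13.13/50.73 = 0.2588, so ∠TZU = 75°.

Therefore, the measure of angle ∠TZU = 75°.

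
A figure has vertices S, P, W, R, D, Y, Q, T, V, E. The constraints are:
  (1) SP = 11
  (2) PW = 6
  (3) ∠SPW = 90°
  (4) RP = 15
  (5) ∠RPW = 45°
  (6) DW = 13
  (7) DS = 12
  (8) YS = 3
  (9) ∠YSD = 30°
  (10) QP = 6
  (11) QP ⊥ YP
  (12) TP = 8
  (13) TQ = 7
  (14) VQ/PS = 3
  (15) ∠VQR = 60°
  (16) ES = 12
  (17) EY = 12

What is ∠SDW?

Step 1: By the law of cosines on triangle SPW: SW² = 11² + 6² − 2·11·6·cos(90°) = 157, so SW = √157.
Step 2: By the inverse law of cosines on triangle SDW: cos(∠SDW) = (12² + 13² − √157²) / (2·12·13) = 156/312 = 0.5, so ∠SDW = 60°.

Therefore, the measure of angle ∠SDW = 60°.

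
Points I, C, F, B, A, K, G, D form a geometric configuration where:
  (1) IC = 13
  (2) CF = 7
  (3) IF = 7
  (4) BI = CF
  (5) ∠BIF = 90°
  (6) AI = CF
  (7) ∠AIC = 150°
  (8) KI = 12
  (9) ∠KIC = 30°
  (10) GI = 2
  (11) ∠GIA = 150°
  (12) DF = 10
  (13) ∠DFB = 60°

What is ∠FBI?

From the given relations: BI = CF = 7.
Step 1: By the law of cosines on triangle BIF: BF² = 7² + 7² − 2·7·7·cos(90°) = 98, so BF = 7·√2.
Step 2: By the inverse law of cosines on triangle FBI: cos(∠FBI) = ((7·√2)² + 7² − 7²) / (2·7·√2·7) = 98/138.59 = 0.7071, so ∠FBI = 45°.

Therefore, the measure of angle ∠FBI = 45°.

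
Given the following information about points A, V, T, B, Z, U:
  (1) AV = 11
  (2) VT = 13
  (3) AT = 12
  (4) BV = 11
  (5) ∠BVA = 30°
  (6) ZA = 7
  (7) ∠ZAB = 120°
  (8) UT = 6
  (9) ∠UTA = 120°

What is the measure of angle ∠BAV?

Step 1: By the law of cosines on triangle AVB: AB² = 11² + 11² − 2·11·11·cos(30°) = 32.42, so AB ≈ 5.69.
Step 2: By the inverse law of cosines on triangle BAV: cos(∠BAV) = (5.69² + 11² − 11²) / (2·5.69·11) = 32.42/125.27 = 0.2588, so ∠BAV = 75°.

Therefore, the measure of angle ∠BAV = 75°.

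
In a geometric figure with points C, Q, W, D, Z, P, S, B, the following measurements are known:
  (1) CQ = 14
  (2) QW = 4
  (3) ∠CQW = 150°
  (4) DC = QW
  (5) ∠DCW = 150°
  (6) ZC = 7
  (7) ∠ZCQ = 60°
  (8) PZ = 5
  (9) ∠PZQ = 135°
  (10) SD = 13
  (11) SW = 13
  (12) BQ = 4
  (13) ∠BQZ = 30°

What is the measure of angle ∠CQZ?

Step 1: By the law of cosines on triangle QCZ: QZ² = 14² + 7² − 2·14·7·cos(60°) = 147, so QZ = 7·√3.
Step 2: By the inverse law of cosines on triangle CQZ: cos(∠CQZ) = (14² + (7·√3)² − 7²) / (2·14·7·√3) = 294/339.48 = 0.866, so ∠CQZ = 30°.

Therefore, the measure of angle ∠CQZ = 30°.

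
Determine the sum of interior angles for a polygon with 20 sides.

The sum of interior angles of an n-sided polygon is (n - 2) * 180.
For n = 20: (20 - 2) * 180 = 18 * 180 = 3240 degrees.

3240 degrees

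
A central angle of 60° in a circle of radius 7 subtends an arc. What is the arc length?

The full circumference is 2πr = 2π(7) = 14*pi.
The arc spans 60° out of 360°, which is a fraction of 1/6.
Arc length = 14*pi × 1/6 = 7*pi/3.

7*pi/3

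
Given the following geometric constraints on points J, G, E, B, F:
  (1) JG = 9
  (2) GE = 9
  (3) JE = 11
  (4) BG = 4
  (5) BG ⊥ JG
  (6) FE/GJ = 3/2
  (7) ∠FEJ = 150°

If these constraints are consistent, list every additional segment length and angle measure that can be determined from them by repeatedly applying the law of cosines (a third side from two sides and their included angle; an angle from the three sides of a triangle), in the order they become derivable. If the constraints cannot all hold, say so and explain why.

The constraints are consistent. Derivable facts, in order:
After 1 step:
- JB = √97
- JF ≈ 23.67
- ∠EGJ = 75.34°
- ∠EJG = 52.33°
- ∠GEJ = 52.33°
After 2 steps:
- ∠BJG = 23.96°
- ∠EFJ = 13.43°
- ∠EJF = 16.57°
- ∠GBJ = 66.04°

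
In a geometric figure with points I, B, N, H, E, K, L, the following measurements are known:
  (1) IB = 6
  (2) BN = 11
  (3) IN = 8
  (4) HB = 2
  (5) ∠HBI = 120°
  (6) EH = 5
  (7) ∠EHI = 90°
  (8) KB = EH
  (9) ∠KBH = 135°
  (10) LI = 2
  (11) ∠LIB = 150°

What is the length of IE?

Step 1: By the law of cosines on triangle HBI: HI² = 2² + 6² − 2·2·6·cos(120°) = 52, so HI = 2·√13.
Step 2: By the law of cosines on triangle IHE: IE² = (2·√13)² + 5² − 2·2·√13·5·cos(90°) = 77, so IE = √77.

Therefore, the length of IE = √77.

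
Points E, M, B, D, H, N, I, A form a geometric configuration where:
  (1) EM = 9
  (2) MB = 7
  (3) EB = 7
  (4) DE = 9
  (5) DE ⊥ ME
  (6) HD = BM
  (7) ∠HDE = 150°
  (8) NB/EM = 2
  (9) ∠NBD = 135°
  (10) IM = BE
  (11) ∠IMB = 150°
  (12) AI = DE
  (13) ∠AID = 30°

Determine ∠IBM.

From the given relations: IM = BE = 7.
Step 1: By the law of cosines on triangle BMI: BI² = 7² + 7² − 2·7·7·cos(150°) = 182.87, so BI ≈ 13.52.
Step 2: By the inverse law of cosines on triangle IBM: cos(∠IBM) = (13.52² + 7² − 7²) / (2·13.52·7) = 182.87/189.32 = 0.9659, so ∠IBM = 15°.

Therefore, the measure of angle ∠IBM = 15°.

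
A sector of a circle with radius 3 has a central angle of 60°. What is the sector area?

Sector area = πr² × θ/360
= π × 3² × 1/6
= π × 9 × 1/6
= 3*pi/2

3*pi/2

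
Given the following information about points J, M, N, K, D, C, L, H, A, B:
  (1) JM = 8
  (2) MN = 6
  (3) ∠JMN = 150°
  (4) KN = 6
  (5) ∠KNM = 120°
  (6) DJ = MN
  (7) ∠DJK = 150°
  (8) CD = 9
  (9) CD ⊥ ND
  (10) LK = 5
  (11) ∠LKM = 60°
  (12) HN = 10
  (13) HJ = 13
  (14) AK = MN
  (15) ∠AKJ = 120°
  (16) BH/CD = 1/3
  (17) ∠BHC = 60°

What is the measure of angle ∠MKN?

Step 1: By the law of cosines on triangle KNM: KM² = 6² + 6² − 2·6·6·cos(120°) = 108, so KM = 6·√3.
Step 2: By the inverse law of cosines on triangle MKN: cos(∠MKN) = ((6·√3)² + 6² − 6²) / (2·6·√3·6) = 108/124.71 = 0.866, so ∠MKN = 30°.

Therefore, the measure of angle ∠MKN = 30°.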